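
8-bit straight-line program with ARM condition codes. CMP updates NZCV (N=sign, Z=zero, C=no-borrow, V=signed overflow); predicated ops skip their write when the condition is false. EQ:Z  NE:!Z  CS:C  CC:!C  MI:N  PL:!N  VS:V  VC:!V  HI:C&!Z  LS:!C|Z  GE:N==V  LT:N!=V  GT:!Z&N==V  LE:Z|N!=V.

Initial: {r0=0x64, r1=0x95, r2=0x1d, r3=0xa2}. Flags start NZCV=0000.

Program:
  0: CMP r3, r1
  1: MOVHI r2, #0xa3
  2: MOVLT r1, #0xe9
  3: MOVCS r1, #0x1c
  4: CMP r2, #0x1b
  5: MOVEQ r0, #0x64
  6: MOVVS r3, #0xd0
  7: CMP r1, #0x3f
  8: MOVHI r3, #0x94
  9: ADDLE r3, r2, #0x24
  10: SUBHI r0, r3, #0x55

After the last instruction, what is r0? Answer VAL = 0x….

VAL = 0x64

0: ✓ CMP  NZCV=0010
1: ✓ MOVHI  r2←0xa3
2: · MOVLT
3: ✓ MOVCS  r1←0x1c
4: ✓ CMP  NZCV=1010
5: · MOVEQ
6: · MOVVS
7: ✓ CMP  NZCV=1000
8: · MOVHI
9: ✓ ADDLE  r3←0xc7
10: · SUBHI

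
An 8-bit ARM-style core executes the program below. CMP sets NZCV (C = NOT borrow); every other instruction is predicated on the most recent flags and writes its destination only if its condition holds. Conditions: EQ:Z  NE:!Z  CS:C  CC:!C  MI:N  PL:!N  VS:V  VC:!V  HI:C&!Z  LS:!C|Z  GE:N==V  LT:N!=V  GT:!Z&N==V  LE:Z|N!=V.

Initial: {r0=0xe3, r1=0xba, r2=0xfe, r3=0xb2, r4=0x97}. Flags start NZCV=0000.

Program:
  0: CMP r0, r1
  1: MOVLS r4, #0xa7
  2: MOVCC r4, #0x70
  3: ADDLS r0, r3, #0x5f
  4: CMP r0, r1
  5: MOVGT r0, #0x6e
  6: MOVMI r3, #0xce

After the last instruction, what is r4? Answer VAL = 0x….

[0] flags=0010 → (cmp)
[1] flags=0010 LS?F → skip
[2] flags=0010 CC?F → skip
[3] flags=0010 LS?F → skip
[4] flags=0010 → (cmp)
[5] flags=0010 GT?T → r0=0x6e
[6] flags=0010 MI?F → skip

VAL = 0x97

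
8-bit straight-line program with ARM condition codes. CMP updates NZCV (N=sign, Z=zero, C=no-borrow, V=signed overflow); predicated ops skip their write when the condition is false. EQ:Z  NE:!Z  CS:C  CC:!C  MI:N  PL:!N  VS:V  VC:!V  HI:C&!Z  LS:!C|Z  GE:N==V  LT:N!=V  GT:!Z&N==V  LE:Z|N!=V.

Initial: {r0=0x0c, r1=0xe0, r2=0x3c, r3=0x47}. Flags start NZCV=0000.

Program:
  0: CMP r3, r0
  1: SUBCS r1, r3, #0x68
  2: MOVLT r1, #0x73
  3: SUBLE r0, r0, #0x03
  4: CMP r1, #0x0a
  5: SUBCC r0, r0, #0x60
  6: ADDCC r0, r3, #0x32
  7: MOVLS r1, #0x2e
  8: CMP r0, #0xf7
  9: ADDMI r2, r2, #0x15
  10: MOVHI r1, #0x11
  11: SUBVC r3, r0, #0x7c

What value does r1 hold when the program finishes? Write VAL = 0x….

VAL = 0xdf

[0] flags=0010 → (cmp)
[1] flags=0010 CS?T → r1=0xdf
[2] flags=0010 LT?F → skip
[3] flags=0010 LE?F → skip
[4] flags=1010 → (cmp)
[5] flags=1010 CC?F → skip
[6] flags=1010 CC?F → skip
[7] flags=1010 LS?F → skip
[8] flags=0000 → (cmp)
[9] flags=0000 MI?F → skip
[10] flags=0000 HI?F → skip
[11] flags=0000 VC?T → r3=0x90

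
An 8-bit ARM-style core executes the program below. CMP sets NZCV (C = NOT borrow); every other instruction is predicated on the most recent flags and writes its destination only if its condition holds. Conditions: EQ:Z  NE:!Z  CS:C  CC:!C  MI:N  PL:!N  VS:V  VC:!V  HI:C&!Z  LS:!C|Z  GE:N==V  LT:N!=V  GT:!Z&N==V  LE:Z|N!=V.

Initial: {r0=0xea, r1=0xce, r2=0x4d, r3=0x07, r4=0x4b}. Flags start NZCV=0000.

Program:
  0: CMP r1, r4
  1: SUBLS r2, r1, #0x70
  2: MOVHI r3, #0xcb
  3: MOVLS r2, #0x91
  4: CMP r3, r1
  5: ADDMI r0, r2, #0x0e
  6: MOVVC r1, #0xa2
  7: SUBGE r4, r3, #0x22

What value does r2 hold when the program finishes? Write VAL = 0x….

[0] flags=1010 → (cmp)
[1] flags=1010 LS?F → skip
[2] flags=1010 HI?T → r3=0xcb
[3] flags=1010 LS?F → skip
[4] flags=1000 → (cmp)
[5] flags=1000 MI?T → r0=0x5b
[6] flags=1000 VC?T → r1=0xa2
[7] flags=1000 GE?F → skip

VAL = 0x4d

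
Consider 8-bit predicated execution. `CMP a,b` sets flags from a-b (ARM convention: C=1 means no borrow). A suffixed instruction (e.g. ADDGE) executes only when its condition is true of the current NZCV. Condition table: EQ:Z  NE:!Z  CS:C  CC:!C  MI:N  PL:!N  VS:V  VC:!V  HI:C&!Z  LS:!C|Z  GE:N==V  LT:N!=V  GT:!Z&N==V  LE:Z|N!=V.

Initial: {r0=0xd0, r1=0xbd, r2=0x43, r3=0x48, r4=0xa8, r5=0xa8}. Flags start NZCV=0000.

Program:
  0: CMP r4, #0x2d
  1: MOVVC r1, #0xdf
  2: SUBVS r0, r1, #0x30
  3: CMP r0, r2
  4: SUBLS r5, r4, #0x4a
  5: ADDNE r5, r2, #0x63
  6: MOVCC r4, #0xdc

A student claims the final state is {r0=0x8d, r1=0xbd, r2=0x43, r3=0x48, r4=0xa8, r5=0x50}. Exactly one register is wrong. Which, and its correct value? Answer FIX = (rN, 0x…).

[0] flags=0011 → (cmp)
[1] flags=0011 VC?F → skip
[2] flags=0011 VS?T → r0=0x8d
[3] flags=0011 → (cmp)
[4] flags=0011 LS?F → skip
[5] flags=0011 NE?T → r5=0xa6
[6] flags=0011 CC?F → skip

FIX = (r5, 0xa6)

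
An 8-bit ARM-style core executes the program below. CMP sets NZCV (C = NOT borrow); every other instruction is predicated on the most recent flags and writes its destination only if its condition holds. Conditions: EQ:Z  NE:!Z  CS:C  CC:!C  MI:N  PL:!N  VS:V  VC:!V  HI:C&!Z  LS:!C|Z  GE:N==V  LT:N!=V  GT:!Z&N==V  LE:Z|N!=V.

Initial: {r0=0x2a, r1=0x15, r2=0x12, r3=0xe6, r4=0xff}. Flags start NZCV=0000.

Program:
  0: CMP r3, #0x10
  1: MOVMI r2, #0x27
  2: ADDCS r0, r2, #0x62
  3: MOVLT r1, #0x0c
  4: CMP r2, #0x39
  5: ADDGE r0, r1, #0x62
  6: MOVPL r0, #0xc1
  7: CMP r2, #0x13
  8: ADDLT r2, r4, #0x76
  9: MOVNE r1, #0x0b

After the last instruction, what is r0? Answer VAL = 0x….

VAL = 0x89

0: ✓ CMP  NZCV=1010
1: ✓ MOVMI  r2←0x27
2: ✓ ADDCS  r0←0x89
3: ✓ MOVLT  r1←0x0c
4: ✓ CMP  NZCV=1000
5: · ADDGE
6: · MOVPL
7: ✓ CMP  NZCV=0010
8: · ADDLT
9: ✓ MOVNE  r1←0x0b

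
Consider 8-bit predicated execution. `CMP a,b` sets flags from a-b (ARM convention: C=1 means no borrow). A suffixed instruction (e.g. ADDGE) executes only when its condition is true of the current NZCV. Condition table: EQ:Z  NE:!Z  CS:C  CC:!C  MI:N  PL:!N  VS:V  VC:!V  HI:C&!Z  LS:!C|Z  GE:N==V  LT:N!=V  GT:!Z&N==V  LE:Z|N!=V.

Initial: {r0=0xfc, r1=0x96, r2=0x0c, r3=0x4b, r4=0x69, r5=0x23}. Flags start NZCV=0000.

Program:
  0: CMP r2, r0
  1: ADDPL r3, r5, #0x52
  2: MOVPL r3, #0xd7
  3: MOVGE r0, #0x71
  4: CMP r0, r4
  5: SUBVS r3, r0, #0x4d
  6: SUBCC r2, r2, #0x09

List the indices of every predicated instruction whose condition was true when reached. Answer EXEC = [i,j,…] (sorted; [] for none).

0: ✓ CMP  NZCV=0000
1: ✓ ADDPL  r3←0x75
2: ✓ MOVPL  r3←0xd7
3: ✓ MOVGE  r0←0x71
4: ✓ CMP  NZCV=0010
5: · SUBVS
6: · SUBCC

EXEC = [1,2,3]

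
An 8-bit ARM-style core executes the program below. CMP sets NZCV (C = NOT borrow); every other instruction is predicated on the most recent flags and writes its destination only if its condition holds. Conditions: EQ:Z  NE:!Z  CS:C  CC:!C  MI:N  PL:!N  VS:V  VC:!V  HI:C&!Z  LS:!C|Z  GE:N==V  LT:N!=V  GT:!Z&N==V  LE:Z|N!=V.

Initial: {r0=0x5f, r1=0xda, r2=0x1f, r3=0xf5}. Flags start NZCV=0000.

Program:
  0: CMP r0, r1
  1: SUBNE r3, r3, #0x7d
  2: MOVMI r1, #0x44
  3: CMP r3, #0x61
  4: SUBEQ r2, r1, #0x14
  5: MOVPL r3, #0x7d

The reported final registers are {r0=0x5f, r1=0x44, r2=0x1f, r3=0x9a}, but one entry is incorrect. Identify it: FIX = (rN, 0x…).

[0] flags=1001 → (cmp)
[1] flags=1001 NE?T → r3=0x78
[2] flags=1001 MI?T → r1=0x44
[3] flags=0010 → (cmp)
[4] flags=0010 EQ?F → skip
[5] flags=0010 PL?T → r3=0x7d

FIX = (r3, 0x7d)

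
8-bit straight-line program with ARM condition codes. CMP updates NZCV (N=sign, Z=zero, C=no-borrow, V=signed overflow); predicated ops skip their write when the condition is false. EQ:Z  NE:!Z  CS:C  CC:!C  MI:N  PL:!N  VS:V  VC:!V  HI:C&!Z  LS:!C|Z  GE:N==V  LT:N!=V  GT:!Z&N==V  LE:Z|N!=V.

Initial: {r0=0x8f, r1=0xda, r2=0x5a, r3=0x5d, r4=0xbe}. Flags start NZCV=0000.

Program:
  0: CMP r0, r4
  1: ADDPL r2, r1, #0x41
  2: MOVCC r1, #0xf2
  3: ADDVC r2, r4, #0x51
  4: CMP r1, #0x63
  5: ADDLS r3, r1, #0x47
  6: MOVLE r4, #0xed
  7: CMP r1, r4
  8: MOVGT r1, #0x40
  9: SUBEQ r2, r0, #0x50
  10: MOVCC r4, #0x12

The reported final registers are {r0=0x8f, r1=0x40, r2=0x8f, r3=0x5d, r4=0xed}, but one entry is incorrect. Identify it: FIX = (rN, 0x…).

[0] flags=1000 → (cmp)
[1] flags=1000 PL?F → skip
[2] flags=1000 CC?T → r1=0xf2
[3] flags=1000 VC?T → r2=0x0f
[4] flags=1010 → (cmp)
[5] flags=1010 LS?F → skip
[6] flags=1010 LE?T → r4=0xed
[7] flags=0010 → (cmp)
[8] flags=0010 GT?T → r1=0x40
[9] flags=0010 EQ?F → skip
[10] flags=0010 CC?F → skip

FIX = (r2, 0x0f)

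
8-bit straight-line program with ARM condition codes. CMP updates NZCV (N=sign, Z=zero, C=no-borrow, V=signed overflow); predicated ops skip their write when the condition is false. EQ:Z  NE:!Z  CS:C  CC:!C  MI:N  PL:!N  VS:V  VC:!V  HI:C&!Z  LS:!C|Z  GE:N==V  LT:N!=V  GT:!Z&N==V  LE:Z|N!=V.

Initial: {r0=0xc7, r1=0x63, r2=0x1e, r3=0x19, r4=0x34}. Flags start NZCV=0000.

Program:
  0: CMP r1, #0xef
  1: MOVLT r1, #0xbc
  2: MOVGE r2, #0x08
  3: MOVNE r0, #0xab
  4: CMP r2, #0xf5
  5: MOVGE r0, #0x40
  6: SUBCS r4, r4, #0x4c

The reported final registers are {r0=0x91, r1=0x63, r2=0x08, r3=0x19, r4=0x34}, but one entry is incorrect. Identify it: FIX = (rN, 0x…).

FIX = (r0, 0x40)

0: ✓ CMP  NZCV=0000
1: · MOVLT
2: ✓ MOVGE  r2←0x08
3: ✓ MOVNE  r0←0xab
4: ✓ CMP  NZCV=0000
5: ✓ MOVGE  r0←0x40
6: · SUBCS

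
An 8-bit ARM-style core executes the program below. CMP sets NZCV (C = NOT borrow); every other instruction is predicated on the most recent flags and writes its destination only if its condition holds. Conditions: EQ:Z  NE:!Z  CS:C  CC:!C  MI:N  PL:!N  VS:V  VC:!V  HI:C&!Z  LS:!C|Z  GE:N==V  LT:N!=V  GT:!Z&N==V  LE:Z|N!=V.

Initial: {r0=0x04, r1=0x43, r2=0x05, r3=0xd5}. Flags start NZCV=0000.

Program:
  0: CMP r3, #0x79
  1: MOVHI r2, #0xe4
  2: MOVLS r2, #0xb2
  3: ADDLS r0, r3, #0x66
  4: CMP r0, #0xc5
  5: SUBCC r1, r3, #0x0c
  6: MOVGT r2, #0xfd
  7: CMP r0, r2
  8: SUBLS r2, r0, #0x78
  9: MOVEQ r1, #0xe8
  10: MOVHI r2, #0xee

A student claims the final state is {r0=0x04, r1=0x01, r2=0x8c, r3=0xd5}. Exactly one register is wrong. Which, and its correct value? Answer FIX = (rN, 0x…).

FIX = (r1, 0xc9)

[0] flags=0011 → (cmp)
[1] flags=0011 HI?T → r2=0xe4
[2] flags=0011 LS?F → skip
[3] flags=0011 LS?F → skip
[4] flags=0000 → (cmp)
[5] flags=0000 CC?T → r1=0xc9
[6] flags=0000 GT?T → r2=0xfd
[7] flags=0000 → (cmp)
[8] flags=0000 LS?T → r2=0x8c
[9] flags=0000 EQ?F → skip
[10] flags=0000 HI?F → skip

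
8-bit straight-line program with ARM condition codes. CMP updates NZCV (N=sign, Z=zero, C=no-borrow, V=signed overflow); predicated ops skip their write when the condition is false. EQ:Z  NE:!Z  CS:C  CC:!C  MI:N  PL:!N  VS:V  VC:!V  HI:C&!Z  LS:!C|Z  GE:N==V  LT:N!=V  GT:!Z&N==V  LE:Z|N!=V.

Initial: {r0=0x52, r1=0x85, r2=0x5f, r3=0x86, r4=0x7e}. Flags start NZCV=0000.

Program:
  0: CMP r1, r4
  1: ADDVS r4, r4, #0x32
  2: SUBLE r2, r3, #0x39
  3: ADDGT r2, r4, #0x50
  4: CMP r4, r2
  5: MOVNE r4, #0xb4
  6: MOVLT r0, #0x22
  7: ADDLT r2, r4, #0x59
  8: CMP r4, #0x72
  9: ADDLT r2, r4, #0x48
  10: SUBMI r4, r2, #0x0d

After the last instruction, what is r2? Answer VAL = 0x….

VAL = 0xfc

0: ✓ CMP  NZCV=0011
1: ✓ ADDVS  r4←0xb0
2: ✓ SUBLE  r2←0x4d
3: · ADDGT
4: ✓ CMP  NZCV=0011
5: ✓ MOVNE  r4←0xb4
6: ✓ MOVLT  r0←0x22
7: ✓ ADDLT  r2←0x0d
8: ✓ CMP  NZCV=0011
9: ✓ ADDLT  r2←0xfc
10: · SUBMI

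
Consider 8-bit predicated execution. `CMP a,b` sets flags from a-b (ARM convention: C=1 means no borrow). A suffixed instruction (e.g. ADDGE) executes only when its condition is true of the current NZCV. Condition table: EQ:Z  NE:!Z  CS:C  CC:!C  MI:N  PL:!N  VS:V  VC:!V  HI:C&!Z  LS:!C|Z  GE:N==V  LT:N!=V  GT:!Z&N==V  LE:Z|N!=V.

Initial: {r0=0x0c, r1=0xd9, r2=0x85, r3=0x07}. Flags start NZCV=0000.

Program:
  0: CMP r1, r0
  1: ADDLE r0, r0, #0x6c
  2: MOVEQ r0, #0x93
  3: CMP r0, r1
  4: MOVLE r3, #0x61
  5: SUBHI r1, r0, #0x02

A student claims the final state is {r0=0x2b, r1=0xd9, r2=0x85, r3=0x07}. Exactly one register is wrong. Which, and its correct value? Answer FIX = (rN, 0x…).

FIX = (r0, 0x78)

0: ✓ CMP  NZCV=1010
1: ✓ ADDLE  r0←0x78
2: · MOVEQ
3: ✓ CMP  NZCV=1001
4: · MOVLE
5: · SUBHI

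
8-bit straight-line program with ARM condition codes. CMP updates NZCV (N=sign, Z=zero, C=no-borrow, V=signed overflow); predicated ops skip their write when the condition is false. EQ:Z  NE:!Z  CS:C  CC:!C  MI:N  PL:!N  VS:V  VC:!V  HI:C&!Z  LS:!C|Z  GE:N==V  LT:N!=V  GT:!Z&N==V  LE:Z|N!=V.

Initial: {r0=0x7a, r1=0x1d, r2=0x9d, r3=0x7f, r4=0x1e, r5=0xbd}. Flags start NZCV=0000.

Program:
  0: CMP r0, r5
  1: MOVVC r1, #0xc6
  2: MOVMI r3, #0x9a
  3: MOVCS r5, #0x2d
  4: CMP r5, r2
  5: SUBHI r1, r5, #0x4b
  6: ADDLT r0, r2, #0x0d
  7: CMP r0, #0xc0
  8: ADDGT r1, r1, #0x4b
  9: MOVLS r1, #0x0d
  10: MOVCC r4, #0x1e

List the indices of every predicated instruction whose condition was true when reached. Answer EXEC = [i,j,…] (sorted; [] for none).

0: ✓ CMP  NZCV=1001
1: · MOVVC
2: ✓ MOVMI  r3←0x9a
3: · MOVCS
4: ✓ CMP  NZCV=0010
5: ✓ SUBHI  r1←0x72
6: · ADDLT
7: ✓ CMP  NZCV=1001
8: ✓ ADDGT  r1←0xbd
9: ✓ MOVLS  r1←0x0d
10: ✓ MOVCC  r4←0x1e

EXEC = [2,5,8,9,10]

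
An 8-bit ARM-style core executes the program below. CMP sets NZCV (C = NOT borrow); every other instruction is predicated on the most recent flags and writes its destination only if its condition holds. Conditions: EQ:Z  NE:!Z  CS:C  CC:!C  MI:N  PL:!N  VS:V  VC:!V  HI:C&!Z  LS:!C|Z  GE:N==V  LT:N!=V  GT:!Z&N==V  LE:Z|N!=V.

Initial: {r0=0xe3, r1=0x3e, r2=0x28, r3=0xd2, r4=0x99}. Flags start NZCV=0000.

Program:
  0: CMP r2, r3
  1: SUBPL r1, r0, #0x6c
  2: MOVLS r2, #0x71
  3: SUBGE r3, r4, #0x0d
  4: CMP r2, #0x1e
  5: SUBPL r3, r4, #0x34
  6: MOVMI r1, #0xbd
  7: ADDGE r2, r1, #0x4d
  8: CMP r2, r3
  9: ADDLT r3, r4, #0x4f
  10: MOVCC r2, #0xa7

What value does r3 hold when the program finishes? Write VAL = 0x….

[0] flags=0000 → (cmp)
[1] flags=0000 PL?T → r1=0x77
[2] flags=0000 LS?T → r2=0x71
[3] flags=0000 GE?T → r3=0x8c
[4] flags=0010 → (cmp)
[5] flags=0010 PL?T → r3=0x65
[6] flags=0010 MI?F → skip
[7] flags=0010 GE?T → r2=0xc4
[8] flags=0011 → (cmp)
[9] flags=0011 LT?T → r3=0xe8
[10] flags=0011 CC?F → skip

VAL = 0xe8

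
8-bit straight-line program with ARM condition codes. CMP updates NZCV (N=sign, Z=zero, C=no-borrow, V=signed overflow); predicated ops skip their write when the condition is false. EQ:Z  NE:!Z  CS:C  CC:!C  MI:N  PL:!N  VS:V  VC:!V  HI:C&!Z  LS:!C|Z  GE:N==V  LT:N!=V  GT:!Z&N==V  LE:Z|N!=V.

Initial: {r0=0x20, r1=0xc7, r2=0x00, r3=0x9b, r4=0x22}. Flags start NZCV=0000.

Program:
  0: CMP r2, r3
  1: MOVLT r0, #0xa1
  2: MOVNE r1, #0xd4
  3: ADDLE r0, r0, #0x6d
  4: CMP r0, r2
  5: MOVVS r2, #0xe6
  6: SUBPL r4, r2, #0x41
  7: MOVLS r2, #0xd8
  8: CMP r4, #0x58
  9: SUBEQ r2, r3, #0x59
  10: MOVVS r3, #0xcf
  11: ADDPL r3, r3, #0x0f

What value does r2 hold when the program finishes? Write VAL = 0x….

VAL = 0x00

[0] flags=0000 → (cmp)
[1] flags=0000 LT?F → skip
[2] flags=0000 NE?T → r1=0xd4
[3] flags=0000 LE?F → skip
[4] flags=0010 → (cmp)
[5] flags=0010 VS?F → skip
[6] flags=0010 PL?T → r4=0xbf
[7] flags=0010 LS?F → skip
[8] flags=0011 → (cmp)
[9] flags=0011 EQ?F → skip
[10] flags=0011 VS?T → r3=0xcf
[11] flags=0011 PL?T → r3=0xde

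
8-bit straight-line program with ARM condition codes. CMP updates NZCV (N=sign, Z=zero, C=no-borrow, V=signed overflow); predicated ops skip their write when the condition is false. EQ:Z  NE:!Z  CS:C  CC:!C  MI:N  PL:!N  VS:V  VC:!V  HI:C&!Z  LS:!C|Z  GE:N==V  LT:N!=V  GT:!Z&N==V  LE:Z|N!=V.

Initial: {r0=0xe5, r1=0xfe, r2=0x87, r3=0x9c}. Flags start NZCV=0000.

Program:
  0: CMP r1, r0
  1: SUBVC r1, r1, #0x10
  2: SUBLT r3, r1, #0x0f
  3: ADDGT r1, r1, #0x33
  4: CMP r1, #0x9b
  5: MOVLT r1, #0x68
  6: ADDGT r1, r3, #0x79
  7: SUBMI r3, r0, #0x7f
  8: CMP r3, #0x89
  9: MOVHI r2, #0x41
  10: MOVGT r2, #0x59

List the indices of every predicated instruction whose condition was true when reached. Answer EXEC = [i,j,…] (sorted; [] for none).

[0] flags=0010 → (cmp)
[1] flags=0010 VC?T → r1=0xee
[2] flags=0010 LT?F → skip
[3] flags=0010 GT?T → r1=0x21
[4] flags=1001 → (cmp)
[5] flags=1001 LT?F → skip
[6] flags=1001 GT?T → r1=0x15
[7] flags=1001 MI?T → r3=0x66
[8] flags=1001 → (cmp)
[9] flags=1001 HI?F → skip
[10] flags=1001 GT?T → r2=0x59

EXEC = [1,3,6,7,10]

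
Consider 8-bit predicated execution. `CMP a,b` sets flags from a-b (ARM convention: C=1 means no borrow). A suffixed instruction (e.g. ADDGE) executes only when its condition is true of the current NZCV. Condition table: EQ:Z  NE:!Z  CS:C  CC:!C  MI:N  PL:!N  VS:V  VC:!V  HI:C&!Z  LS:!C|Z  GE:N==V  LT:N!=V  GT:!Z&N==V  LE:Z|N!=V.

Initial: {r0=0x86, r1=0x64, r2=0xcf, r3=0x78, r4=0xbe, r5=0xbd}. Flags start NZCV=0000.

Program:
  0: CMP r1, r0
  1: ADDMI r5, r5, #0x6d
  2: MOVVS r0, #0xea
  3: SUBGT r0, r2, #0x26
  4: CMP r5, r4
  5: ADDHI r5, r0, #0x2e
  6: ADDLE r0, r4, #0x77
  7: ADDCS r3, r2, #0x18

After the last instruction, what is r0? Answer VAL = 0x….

0: ✓ CMP  NZCV=1001
1: ✓ ADDMI  r5←0x2a
2: ✓ MOVVS  r0←0xea
3: ✓ SUBGT  r0←0xa9
4: ✓ CMP  NZCV=0000
5: · ADDHI
6: · ADDLE
7: · ADDCS

VAL = 0xa9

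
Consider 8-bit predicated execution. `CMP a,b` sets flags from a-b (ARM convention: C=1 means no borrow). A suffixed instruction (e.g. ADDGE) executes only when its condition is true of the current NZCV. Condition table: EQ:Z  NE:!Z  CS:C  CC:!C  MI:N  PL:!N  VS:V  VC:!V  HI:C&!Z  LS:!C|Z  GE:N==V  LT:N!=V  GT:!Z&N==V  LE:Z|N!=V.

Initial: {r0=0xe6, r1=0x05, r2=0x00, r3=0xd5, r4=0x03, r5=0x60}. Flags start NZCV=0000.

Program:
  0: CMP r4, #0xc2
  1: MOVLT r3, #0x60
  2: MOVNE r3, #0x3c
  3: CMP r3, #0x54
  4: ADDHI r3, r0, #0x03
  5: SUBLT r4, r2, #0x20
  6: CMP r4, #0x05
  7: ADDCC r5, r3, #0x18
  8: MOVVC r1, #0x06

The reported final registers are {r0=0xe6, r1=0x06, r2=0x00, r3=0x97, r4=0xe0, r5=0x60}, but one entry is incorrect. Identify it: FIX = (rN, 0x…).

FIX = (r3, 0x3c)

0: ✓ CMP  NZCV=0000
1: · MOVLT
2: ✓ MOVNE  r3←0x3c
3: ✓ CMP  NZCV=1000
4: · ADDHI
5: ✓ SUBLT  r4←0xe0
6: ✓ CMP  NZCV=1010
7: · ADDCC
8: ✓ MOVVC  r1←0x06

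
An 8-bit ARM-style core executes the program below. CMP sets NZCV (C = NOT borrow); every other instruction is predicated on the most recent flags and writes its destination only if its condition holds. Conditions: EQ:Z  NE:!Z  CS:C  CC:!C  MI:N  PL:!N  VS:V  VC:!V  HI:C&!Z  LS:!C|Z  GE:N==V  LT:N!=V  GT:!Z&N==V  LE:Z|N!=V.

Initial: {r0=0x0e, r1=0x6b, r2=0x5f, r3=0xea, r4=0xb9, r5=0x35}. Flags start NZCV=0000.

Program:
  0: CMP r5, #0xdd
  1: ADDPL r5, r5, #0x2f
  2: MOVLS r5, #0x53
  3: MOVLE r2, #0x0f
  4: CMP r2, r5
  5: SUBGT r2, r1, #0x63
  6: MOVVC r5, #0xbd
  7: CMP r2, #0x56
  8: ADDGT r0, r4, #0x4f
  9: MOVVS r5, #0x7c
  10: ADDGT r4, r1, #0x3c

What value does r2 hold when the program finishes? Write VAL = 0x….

0: ✓ CMP  NZCV=0000
1: ✓ ADDPL  r5←0x64
2: ✓ MOVLS  r5←0x53
3: · MOVLE
4: ✓ CMP  NZCV=0010
5: ✓ SUBGT  r2←0x08
6: ✓ MOVVC  r5←0xbd
7: ✓ CMP  NZCV=1000
8: · ADDGT
9: · MOVVS
10: · ADDGT

VAL = 0x08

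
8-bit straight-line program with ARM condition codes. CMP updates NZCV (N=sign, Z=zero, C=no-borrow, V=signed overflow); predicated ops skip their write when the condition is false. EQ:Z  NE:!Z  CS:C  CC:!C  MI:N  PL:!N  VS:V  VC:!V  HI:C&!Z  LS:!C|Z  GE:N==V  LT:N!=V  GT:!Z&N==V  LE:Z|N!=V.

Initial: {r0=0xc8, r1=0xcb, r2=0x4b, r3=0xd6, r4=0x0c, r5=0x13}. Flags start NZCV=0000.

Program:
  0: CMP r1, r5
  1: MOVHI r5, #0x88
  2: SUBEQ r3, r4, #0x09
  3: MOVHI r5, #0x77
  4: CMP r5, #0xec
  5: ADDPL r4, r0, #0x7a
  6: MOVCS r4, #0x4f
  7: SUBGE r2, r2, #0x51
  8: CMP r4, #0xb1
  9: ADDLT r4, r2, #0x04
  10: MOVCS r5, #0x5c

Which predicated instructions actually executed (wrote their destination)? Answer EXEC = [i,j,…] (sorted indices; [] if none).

EXEC = [1,3,7]

[0] flags=1010 → (cmp)
[1] flags=1010 HI?T → r5=0x88
[2] flags=1010 EQ?F → skip
[3] flags=1010 HI?T → r5=0x77
[4] flags=1001 → (cmp)
[5] flags=1001 PL?F → skip
[6] flags=1001 CS?F → skip
[7] flags=1001 GE?T → r2=0xfa
[8] flags=0000 → (cmp)
[9] flags=0000 LT?F → skip
[10] flags=0000 CS?F → skip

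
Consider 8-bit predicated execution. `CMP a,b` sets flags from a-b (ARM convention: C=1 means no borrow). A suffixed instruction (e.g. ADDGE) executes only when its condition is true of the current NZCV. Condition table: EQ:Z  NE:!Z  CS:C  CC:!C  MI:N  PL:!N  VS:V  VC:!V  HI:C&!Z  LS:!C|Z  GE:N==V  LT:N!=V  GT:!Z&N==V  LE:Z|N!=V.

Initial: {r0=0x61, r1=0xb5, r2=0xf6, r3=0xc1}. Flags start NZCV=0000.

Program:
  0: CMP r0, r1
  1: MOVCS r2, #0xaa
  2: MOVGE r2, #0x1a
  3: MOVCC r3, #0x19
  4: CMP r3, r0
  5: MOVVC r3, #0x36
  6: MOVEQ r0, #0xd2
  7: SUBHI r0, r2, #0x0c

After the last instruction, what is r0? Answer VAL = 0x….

[0] flags=1001 → (cmp)
[1] flags=1001 CS?F → skip
[2] flags=1001 GE?T → r2=0x1a
[3] flags=1001 CC?T → r3=0x19
[4] flags=1000 → (cmp)
[5] flags=1000 VC?T → r3=0x36
[6] flags=1000 EQ?F → skip
[7] flags=1000 HI?F → skip

VAL = 0x61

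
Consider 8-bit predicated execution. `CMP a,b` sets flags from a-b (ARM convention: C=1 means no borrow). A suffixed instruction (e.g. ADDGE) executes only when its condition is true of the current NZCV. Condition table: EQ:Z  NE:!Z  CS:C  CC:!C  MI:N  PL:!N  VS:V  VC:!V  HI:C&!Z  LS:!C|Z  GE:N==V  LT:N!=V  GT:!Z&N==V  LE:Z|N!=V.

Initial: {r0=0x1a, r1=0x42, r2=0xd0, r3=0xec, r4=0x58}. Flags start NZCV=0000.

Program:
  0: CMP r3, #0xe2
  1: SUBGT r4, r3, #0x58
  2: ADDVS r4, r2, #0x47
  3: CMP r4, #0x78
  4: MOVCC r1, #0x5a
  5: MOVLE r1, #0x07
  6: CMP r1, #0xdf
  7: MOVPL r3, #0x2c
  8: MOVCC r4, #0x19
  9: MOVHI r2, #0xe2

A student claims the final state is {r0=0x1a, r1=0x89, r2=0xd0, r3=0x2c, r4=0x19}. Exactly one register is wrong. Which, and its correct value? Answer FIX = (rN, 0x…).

[0] flags=0010 → (cmp)
[1] flags=0010 GT?T → r4=0x94
[2] flags=0010 VS?F → skip
[3] flags=0011 → (cmp)
[4] flags=0011 CC?F → skip
[5] flags=0011 LE?T → r1=0x07
[6] flags=0000 → (cmp)
[7] flags=0000 PL?T → r3=0x2c
[8] flags=0000 CC?T → r4=0x19
[9] flags=0000 HI?F → skip

FIX = (r1, 0x07)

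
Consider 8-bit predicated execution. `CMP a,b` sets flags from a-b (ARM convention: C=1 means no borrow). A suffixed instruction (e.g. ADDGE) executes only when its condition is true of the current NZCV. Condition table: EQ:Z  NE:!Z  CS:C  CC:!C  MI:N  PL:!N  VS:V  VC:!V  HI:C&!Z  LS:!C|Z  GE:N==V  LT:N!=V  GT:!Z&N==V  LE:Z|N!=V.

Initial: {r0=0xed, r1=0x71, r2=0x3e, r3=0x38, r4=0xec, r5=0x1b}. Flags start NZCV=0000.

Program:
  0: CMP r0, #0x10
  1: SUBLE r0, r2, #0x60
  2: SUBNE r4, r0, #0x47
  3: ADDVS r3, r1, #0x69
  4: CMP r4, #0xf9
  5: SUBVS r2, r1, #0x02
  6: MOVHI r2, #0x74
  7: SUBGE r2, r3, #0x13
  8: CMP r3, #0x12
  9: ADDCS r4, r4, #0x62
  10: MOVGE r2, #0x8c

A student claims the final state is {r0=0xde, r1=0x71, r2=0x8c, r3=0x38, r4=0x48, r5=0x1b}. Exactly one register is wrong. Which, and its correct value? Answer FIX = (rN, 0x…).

FIX = (r4, 0xf9)

0: ✓ CMP  NZCV=1010
1: ✓ SUBLE  r0←0xde
2: ✓ SUBNE  r4←0x97
3: · ADDVS
4: ✓ CMP  NZCV=1000
5: · SUBVS
6: · MOVHI
7: · SUBGE
8: ✓ CMP  NZCV=0010
9: ✓ ADDCS  r4←0xf9
10: ✓ MOVGE  r2←0x8c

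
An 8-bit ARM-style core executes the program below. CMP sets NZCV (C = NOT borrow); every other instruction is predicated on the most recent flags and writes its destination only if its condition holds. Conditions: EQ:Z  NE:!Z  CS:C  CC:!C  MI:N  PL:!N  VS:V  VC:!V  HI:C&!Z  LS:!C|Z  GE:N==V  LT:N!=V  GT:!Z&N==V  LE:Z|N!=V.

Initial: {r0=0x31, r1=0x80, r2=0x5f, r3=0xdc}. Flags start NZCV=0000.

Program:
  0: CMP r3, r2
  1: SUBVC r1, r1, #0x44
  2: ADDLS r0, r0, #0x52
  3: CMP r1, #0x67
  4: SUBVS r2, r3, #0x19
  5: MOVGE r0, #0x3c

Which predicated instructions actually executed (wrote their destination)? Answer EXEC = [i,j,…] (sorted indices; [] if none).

0: ✓ CMP  NZCV=0011
1: · SUBVC
2: · ADDLS
3: ✓ CMP  NZCV=0011
4: ✓ SUBVS  r2←0xc3
5: · MOVGE

EXEC = [4]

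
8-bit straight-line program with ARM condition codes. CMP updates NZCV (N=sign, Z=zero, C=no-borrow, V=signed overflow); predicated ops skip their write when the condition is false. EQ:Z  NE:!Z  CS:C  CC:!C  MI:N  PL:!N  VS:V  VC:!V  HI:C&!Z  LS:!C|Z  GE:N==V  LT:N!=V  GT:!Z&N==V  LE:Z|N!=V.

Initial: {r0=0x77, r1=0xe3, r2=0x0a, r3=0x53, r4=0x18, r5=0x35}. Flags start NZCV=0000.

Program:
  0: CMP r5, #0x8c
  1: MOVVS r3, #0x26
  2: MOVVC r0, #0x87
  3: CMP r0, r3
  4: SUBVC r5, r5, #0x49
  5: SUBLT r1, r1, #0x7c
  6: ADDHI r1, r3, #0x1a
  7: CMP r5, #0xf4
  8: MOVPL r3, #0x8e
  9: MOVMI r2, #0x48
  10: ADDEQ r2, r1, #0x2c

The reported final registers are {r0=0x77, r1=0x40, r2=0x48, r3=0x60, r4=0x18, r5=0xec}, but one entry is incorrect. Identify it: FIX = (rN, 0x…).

0: ✓ CMP  NZCV=1001
1: ✓ MOVVS  r3←0x26
2: · MOVVC
3: ✓ CMP  NZCV=0010
4: ✓ SUBVC  r5←0xec
5: · SUBLT
6: ✓ ADDHI  r1←0x40
7: ✓ CMP  NZCV=1000
8: · MOVPL
9: ✓ MOVMI  r2←0x48
10: · ADDEQ

FIX = (r3, 0x26)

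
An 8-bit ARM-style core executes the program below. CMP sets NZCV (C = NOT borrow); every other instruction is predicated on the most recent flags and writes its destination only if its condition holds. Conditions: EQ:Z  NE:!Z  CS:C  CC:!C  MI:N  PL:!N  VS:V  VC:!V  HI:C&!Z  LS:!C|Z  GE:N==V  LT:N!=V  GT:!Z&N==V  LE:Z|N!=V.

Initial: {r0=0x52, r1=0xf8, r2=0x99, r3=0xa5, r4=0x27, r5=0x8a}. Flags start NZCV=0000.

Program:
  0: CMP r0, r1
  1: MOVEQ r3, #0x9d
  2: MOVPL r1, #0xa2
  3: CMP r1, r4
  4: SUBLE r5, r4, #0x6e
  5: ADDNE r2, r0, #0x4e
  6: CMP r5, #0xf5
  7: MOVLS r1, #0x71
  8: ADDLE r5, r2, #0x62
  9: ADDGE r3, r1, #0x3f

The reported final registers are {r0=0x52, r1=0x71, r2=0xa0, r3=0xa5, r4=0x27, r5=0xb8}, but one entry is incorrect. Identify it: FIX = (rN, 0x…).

0: ✓ CMP  NZCV=0000
1: · MOVEQ
2: ✓ MOVPL  r1←0xa2
3: ✓ CMP  NZCV=0011
4: ✓ SUBLE  r5←0xb9
5: ✓ ADDNE  r2←0xa0
6: ✓ CMP  NZCV=1000
7: ✓ MOVLS  r1←0x71
8: ✓ ADDLE  r5←0x02
9: · ADDGE

FIX = (r5, 0x02)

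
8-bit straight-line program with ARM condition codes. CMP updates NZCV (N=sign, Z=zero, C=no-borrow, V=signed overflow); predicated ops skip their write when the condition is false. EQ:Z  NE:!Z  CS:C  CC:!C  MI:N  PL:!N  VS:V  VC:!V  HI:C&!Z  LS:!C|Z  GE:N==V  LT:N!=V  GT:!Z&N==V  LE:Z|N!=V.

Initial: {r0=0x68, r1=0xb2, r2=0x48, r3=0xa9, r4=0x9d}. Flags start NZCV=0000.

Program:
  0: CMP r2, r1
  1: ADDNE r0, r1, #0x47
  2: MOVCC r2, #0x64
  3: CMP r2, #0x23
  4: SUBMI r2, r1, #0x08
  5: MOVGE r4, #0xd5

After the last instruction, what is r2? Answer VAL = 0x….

0: ✓ CMP  NZCV=1001
1: ✓ ADDNE  r0←0xf9
2: ✓ MOVCC  r2←0x64
3: ✓ CMP  NZCV=0010
4: · SUBMI
5: ✓ MOVGE  r4←0xd5

VAL = 0x64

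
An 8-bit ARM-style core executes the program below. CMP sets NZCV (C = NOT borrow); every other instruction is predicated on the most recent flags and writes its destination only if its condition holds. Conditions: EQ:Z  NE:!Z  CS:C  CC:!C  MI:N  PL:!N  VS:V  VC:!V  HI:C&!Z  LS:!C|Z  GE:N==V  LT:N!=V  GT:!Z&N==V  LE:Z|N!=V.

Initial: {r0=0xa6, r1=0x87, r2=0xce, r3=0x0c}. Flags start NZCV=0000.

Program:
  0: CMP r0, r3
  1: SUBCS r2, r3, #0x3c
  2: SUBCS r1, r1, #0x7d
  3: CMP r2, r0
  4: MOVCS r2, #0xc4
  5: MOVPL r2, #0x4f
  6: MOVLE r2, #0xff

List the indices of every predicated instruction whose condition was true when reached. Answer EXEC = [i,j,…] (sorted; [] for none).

EXEC = [1,2,4,5]

[0] flags=1010 → (cmp)
[1] flags=1010 CS?T → r2=0xd0
[2] flags=1010 CS?T → r1=0x0a
[3] flags=0010 → (cmp)
[4] flags=0010 CS?T → r2=0xc4
[5] flags=0010 PL?T → r2=0x4f
[6] flags=0010 LE?F → skip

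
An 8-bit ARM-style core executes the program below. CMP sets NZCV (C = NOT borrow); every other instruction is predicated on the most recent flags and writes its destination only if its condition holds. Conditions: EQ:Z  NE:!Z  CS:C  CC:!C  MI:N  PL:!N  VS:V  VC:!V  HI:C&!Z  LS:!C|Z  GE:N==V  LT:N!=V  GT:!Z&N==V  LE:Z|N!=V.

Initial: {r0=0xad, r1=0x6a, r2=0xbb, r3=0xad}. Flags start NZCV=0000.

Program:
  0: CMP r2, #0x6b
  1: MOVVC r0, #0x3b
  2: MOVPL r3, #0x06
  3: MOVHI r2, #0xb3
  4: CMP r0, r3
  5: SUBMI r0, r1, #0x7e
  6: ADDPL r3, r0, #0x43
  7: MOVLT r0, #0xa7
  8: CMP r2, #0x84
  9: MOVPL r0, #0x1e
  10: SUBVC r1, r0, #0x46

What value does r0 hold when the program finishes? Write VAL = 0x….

0: ✓ CMP  NZCV=0011
1: · MOVVC
2: ✓ MOVPL  r3←0x06
3: ✓ MOVHI  r2←0xb3
4: ✓ CMP  NZCV=1010
5: ✓ SUBMI  r0←0xec
6: · ADDPL
7: ✓ MOVLT  r0←0xa7
8: ✓ CMP  NZCV=0010
9: ✓ MOVPL  r0←0x1e
10: ✓ SUBVC  r1←0xd8

VAL = 0x1e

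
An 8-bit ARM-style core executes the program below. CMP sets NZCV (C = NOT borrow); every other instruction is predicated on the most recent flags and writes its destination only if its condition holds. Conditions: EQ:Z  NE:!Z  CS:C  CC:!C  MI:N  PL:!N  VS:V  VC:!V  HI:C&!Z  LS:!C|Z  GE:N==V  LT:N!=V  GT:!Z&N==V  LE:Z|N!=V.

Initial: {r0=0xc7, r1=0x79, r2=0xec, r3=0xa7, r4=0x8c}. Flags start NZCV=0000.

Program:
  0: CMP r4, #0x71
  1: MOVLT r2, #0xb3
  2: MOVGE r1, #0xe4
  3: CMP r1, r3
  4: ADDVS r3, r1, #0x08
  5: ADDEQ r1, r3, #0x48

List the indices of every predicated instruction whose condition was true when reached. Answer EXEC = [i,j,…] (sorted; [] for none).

EXEC = [1,4]

[0] flags=0011 → (cmp)
[1] flags=0011 LT?T → r2=0xb3
[2] flags=0011 GE?F → skip
[3] flags=1001 → (cmp)
[4] flags=1001 VS?T → r3=0x81
[5] flags=1001 EQ?F → skip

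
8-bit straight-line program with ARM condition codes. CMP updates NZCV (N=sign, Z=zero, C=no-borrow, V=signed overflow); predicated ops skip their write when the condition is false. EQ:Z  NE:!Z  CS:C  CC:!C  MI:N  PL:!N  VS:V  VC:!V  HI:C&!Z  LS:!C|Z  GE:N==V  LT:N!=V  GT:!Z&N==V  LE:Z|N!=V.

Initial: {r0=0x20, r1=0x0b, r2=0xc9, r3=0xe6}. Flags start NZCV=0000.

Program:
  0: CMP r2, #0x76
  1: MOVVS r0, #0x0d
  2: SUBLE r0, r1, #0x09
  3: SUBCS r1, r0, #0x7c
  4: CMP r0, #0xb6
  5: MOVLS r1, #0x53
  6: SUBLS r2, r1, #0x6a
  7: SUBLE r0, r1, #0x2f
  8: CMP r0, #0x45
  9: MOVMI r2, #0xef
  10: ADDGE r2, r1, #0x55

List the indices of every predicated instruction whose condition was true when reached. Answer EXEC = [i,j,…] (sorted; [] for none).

[0] flags=0011 → (cmp)
[1] flags=0011 VS?T → r0=0x0d
[2] flags=0011 LE?T → r0=0x02
[3] flags=0011 CS?T → r1=0x86
[4] flags=0000 → (cmp)
[5] flags=0000 LS?T → r1=0x53
[6] flags=0000 LS?T → r2=0xe9
[7] flags=0000 LE?F → skip
[8] flags=1000 → (cmp)
[9] flags=1000 MI?T → r2=0xef
[10] flags=1000 GE?F → skip

EXEC = [1,2,3,5,6,9]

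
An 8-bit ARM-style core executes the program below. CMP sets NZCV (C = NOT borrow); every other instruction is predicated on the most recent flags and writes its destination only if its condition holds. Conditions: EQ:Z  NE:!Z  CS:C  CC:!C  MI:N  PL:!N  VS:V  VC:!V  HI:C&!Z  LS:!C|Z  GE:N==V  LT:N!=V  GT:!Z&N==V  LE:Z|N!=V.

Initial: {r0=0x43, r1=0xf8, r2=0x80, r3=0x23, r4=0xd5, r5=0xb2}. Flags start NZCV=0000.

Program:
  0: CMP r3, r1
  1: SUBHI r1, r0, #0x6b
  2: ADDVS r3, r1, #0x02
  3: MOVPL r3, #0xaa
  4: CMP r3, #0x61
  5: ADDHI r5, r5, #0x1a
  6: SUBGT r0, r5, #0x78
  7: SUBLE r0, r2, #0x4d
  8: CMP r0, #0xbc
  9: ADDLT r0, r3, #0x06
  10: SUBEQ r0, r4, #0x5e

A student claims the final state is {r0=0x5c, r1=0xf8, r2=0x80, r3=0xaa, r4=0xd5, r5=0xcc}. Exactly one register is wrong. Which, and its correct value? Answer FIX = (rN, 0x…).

[0] flags=0000 → (cmp)
[1] flags=0000 HI?F → skip
[2] flags=0000 VS?F → skip
[3] flags=0000 PL?T → r3=0xaa
[4] flags=0011 → (cmp)
[5] flags=0011 HI?T → r5=0xcc
[6] flags=0011 GT?F → skip
[7] flags=0011 LE?T → r0=0x33
[8] flags=0000 → (cmp)
[9] flags=0000 LT?F → skip
[10] flags=0000 EQ?F → skip

FIX = (r0, 0x33)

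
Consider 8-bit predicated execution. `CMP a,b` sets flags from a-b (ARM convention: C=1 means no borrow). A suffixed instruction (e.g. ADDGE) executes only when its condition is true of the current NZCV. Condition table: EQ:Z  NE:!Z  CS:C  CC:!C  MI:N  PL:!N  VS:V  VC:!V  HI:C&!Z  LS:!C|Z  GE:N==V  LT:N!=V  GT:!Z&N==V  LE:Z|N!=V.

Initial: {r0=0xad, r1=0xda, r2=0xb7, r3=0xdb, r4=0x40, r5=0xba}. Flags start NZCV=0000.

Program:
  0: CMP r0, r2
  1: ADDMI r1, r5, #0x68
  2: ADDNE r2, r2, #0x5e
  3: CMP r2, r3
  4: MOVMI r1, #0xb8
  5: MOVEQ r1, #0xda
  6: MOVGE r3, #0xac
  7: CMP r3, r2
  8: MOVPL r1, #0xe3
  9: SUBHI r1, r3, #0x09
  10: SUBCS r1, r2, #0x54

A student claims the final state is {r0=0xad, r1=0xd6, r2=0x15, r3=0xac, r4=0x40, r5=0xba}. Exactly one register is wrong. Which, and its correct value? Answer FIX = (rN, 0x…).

[0] flags=1000 → (cmp)
[1] flags=1000 MI?T → r1=0x22
[2] flags=1000 NE?T → r2=0x15
[3] flags=0000 → (cmp)
[4] flags=0000 MI?F → skip
[5] flags=0000 EQ?F → skip
[6] flags=0000 GE?T → r3=0xac
[7] flags=1010 → (cmp)
[8] flags=1010 PL?F → skip
[9] flags=1010 HI?T → r1=0xa3
[10] flags=1010 CS?T → r1=0xc1

FIX = (r1, 0xc1)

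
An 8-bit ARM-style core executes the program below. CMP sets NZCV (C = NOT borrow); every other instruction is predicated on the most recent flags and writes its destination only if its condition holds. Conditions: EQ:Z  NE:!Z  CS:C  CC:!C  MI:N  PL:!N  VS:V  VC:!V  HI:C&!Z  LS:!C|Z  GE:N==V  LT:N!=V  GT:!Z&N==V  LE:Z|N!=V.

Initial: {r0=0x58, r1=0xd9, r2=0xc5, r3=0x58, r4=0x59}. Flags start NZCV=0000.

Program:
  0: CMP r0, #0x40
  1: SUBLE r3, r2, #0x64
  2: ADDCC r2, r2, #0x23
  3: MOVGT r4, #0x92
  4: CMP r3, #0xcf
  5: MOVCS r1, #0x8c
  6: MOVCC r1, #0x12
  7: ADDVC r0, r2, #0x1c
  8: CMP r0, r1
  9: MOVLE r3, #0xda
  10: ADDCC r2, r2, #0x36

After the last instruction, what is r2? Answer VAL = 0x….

VAL = 0xc5

0: ✓ CMP  NZCV=0010
1: · SUBLE
2: · ADDCC
3: ✓ MOVGT  r4←0x92
4: ✓ CMP  NZCV=1001
5: · MOVCS
6: ✓ MOVCC  r1←0x12
7: · ADDVC
8: ✓ CMP  NZCV=0010
9: · MOVLE
10: · ADDCC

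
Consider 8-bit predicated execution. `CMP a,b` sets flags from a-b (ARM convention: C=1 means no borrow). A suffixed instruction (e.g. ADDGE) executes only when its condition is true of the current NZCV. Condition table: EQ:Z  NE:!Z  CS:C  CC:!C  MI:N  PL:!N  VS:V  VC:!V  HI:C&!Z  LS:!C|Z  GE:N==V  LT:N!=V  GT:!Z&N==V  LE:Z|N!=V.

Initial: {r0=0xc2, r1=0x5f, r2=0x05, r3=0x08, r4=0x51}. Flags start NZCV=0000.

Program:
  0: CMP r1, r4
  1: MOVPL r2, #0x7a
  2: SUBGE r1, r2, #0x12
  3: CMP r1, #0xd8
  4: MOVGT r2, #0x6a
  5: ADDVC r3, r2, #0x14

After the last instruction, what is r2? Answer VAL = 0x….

0: ✓ CMP  NZCV=0010
1: ✓ MOVPL  r2←0x7a
2: ✓ SUBGE  r1←0x68
3: ✓ CMP  NZCV=1001
4: ✓ MOVGT  r2←0x6a
5: · ADDVC

VAL = 0x6a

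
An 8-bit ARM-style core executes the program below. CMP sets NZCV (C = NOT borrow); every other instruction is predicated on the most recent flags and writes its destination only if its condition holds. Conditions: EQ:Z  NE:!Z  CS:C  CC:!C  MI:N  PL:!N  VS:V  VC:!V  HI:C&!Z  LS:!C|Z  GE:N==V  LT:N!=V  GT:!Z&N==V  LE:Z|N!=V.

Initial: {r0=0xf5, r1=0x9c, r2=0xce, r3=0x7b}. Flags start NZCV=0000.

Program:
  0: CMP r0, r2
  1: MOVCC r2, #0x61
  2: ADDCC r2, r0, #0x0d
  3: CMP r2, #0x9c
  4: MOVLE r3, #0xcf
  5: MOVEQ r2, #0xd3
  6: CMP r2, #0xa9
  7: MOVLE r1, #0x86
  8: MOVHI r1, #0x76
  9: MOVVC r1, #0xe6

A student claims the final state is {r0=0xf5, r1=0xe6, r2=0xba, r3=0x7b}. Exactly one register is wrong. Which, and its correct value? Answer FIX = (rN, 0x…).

FIX = (r2, 0xce)

0: ✓ CMP  NZCV=0010
1: · MOVCC
2: · ADDCC
3: ✓ CMP  NZCV=0010
4: · MOVLE
5: · MOVEQ
6: ✓ CMP  NZCV=0010
7: · MOVLE
8: ✓ MOVHI  r1←0x76
9: ✓ MOVVC  r1←0xe6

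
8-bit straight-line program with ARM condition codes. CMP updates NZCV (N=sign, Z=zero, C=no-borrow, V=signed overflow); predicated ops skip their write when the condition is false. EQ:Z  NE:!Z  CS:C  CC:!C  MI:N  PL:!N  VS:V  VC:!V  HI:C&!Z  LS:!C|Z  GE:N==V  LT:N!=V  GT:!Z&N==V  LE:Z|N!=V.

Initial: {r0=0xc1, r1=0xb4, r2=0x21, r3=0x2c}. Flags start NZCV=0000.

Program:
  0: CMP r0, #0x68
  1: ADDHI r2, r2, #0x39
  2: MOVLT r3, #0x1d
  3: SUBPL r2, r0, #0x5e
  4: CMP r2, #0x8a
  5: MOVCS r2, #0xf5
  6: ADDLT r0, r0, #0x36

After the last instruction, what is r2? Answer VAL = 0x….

VAL = 0x63

[0] flags=0011 → (cmp)
[1] flags=0011 HI?T → r2=0x5a
[2] flags=0011 LT?T → r3=0x1d
[3] flags=0011 PL?T → r2=0x63
[4] flags=1001 → (cmp)
[5] flags=1001 CS?F → skip
[6] flags=1001 LT?F → skip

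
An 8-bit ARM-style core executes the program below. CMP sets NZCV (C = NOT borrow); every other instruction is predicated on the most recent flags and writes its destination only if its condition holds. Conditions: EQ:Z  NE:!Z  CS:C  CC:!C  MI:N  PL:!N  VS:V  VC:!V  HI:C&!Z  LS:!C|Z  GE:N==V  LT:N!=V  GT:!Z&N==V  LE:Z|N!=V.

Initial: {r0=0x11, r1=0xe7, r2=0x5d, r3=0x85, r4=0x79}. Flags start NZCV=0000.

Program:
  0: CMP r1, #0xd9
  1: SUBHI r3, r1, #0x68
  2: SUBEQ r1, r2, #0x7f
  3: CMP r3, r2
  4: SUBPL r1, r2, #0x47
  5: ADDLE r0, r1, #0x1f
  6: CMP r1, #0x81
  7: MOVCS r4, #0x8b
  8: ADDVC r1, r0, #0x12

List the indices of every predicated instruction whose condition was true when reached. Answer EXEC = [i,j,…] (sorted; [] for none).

0: ✓ CMP  NZCV=0010
1: ✓ SUBHI  r3←0x7f
2: · SUBEQ
3: ✓ CMP  NZCV=0010
4: ✓ SUBPL  r1←0x16
5: · ADDLE
6: ✓ CMP  NZCV=1001
7: · MOVCS
8: · ADDVC

EXEC = [1,4]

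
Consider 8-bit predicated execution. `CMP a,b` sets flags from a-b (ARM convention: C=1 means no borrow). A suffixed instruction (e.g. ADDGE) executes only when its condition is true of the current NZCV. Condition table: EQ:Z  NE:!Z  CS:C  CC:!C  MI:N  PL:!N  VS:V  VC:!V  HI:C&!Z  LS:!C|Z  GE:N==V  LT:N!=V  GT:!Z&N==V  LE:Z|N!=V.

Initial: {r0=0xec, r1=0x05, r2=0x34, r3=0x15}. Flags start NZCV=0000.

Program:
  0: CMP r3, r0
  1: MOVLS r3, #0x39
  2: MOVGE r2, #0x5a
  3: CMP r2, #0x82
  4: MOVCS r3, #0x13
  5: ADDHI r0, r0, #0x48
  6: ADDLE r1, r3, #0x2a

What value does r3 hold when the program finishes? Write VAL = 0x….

0: ✓ CMP  NZCV=0000
1: ✓ MOVLS  r3←0x39
2: ✓ MOVGE  r2←0x5a
3: ✓ CMP  NZCV=1001
4: · MOVCS
5: · ADDHI
6: · ADDLE

VAL = 0x39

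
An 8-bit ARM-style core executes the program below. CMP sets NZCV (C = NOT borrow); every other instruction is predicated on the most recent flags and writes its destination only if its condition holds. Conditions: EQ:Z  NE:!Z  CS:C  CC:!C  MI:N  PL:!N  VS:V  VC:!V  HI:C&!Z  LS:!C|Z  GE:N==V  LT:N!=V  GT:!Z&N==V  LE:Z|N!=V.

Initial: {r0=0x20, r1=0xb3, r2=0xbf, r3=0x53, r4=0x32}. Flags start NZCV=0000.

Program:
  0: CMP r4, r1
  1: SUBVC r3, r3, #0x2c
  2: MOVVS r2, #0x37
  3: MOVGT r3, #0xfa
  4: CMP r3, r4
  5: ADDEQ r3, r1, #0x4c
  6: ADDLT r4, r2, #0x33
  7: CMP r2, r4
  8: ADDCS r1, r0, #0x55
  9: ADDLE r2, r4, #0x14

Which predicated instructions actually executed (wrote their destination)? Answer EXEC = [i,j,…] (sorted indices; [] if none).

[0] flags=0000 → (cmp)
[1] flags=0000 VC?T → r3=0x27
[2] flags=0000 VS?F → skip
[3] flags=0000 GT?T → r3=0xfa
[4] flags=1010 → (cmp)
[5] flags=1010 EQ?F → skip
[6] flags=1010 LT?T → r4=0xf2
[7] flags=1000 → (cmp)
[8] flags=1000 CS?F → skip
[9] flags=1000 LE?T → r2=0x06

EXEC = [1,3,6,9]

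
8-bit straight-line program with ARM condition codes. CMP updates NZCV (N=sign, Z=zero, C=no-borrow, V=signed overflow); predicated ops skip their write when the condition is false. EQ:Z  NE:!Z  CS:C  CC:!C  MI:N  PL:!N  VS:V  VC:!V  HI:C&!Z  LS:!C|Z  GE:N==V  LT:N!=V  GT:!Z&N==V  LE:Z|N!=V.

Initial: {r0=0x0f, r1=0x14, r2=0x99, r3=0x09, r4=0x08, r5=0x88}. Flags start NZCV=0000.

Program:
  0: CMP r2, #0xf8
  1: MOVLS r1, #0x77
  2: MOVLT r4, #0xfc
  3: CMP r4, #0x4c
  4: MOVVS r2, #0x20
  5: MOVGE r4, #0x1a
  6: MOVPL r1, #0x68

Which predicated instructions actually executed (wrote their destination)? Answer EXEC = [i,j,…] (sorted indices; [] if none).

EXEC = [1,2]

0: ✓ CMP  NZCV=1000
1: ✓ MOVLS  r1←0x77
2: ✓ MOVLT  r4←0xfc
3: ✓ CMP  NZCV=1010
4: · MOVVS
5: · MOVGE
6: · MOVPL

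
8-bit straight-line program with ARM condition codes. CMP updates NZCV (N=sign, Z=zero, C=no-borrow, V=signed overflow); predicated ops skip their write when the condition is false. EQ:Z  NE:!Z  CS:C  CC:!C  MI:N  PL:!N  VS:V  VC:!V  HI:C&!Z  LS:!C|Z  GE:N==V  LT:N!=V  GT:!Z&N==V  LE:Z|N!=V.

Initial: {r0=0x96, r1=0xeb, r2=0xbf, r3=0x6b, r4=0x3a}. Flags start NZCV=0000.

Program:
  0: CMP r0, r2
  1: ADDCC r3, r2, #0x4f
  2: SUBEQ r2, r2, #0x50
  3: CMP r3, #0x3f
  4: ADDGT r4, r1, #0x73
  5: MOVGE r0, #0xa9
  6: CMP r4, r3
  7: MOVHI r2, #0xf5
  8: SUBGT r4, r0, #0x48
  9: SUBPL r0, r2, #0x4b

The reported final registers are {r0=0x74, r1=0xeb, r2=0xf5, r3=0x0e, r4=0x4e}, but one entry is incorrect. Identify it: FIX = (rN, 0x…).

FIX = (r0, 0xaa)

0: ✓ CMP  NZCV=1000
1: ✓ ADDCC  r3←0x0e
2: · SUBEQ
3: ✓ CMP  NZCV=1000
4: · ADDGT
5: · MOVGE
6: ✓ CMP  NZCV=0010
7: ✓ MOVHI  r2←0xf5
8: ✓ SUBGT  r4←0x4e
9: ✓ SUBPL  r0←0xaa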